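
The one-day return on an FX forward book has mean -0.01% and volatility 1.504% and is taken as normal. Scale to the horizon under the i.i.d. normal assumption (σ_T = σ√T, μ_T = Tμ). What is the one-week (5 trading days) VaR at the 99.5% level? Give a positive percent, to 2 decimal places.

At 99.5%, z = 2.576.
σ_{5d} = 1.504% × √5 = 3.363%; μ_{5d} = 5 × -0.01% = -0.050%.
VaR = −(-0.050%) + 2.576 × 3.363% = 8.713%.

8.71%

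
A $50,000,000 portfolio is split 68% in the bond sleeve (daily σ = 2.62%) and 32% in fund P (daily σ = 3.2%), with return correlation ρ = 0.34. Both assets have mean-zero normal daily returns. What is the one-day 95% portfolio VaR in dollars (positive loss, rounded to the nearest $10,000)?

σ_p² = 0.68²·2.62² + 0.32²·3.2² + 2·0.34·0.68·0.32·2.62·3.2 = 5.4632 (%²).
σ_p = √5.4632 = 2.337%.
At 95%, z = 1.645.
VaR = 1.645 × 2.337% = 3.844%; on $50,000,000 that is $1,922,000.

$1,920,000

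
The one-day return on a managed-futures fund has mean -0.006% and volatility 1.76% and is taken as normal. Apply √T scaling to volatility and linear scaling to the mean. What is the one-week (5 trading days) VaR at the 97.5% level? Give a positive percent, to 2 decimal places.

At 97.5%, z = 1.960.
σ_{5d} = 1.76% × √5 = 3.935%; μ_{5d} = 5 × -0.006% = -0.030%.
VaR = −(-0.030%) + 1.960 × 3.935% = 7.743%.

7.74%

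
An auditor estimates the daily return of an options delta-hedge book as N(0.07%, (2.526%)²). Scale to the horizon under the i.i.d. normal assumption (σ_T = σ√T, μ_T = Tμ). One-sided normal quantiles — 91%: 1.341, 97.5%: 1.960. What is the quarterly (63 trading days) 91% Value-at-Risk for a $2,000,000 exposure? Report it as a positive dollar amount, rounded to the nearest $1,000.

σ_{63d} = 2.526% × √63 = 20.050%; μ_{63d} = 63 × 0.07% = 4.410%.
VaR = −(4.410%) + 1.341 × 20.050% = 22.477%.
On $2,000,000: 0.22477 × $2,000,000 = $449,540.

$450,000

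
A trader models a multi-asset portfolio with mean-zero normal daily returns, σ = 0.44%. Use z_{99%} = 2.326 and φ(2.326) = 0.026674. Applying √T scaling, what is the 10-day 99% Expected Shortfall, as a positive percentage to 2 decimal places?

σ_{10d} = 0.44% × √10 = 1.391%.
ES multiplier = φ(z)/(1−α) = 0.026674/0.01 = 2.667.
ES = 1.391% × 2.667 = 3.710%.

3.71%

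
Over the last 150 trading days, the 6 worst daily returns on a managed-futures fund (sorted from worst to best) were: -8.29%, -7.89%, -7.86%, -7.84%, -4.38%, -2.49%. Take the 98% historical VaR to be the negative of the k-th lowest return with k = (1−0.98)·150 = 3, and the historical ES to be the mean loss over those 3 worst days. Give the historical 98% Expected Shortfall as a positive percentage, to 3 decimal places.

8.013%

The 3 worst returns sum to -24.04%.
ES = −(-24.04%) / 3 = 8.0133…% ≈ 8.013%.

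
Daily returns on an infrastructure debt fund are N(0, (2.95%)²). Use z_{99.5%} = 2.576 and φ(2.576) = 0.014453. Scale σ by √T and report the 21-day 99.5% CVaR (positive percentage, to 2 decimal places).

σ_{21d} = 2.95% × √21 = 13.519%.
ES multiplier = φ(z)/(1−α) = 0.014453/0.005 = 2.891.
ES = 13.519% × 2.891 = 39.083%.

39.08%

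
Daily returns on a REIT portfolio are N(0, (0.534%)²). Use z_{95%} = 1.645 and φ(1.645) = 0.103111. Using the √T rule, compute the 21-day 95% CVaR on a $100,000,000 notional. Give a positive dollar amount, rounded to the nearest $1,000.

$5,046,000

σ_{21d} = 0.534% × √21 = 2.447%.
ES multiplier = φ(z)/(1−α) = 0.103111/0.05 = 2.062.
ES = 2.447% × 2.062 = 5.046%; on $100,000,000: $5,046,000.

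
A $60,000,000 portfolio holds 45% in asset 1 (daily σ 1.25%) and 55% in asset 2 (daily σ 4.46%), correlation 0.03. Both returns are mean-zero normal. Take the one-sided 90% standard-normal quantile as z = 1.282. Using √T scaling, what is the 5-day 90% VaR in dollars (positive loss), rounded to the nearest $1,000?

$4,357,000

σ_p = √(0.45²·1.25² + 0.55²·4.46² + 2·0.03·0.45·0.55·1.25·4.46) = 2.533%.
σ_{5d} = 2.533% × √5 = 5.664%.
VaR = 1.282 × 5.664% = 7.261%; on $60,000,000 that is $4,356,600.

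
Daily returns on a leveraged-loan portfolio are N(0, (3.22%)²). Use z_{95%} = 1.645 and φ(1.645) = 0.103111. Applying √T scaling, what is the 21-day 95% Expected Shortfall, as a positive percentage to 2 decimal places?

σ_{21d} = 3.22% × √21 = 14.756%.
ES multiplier = φ(z)/(1−α) = 0.103111/0.05 = 2.062.
ES = 14.756% × 2.062 = 30.427%.

30.43%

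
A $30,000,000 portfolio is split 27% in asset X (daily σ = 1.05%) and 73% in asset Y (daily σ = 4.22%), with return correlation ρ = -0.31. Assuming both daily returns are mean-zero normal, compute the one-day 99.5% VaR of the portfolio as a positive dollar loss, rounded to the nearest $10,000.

$2,320,000

σ_p² = 0.27²·1.05² + 0.73²·4.22² + 2·-0.31·0.27·0.73·1.05·4.22 = 9.0290 (%²).
σ_p = √9.0290 = 3.005%.
At 99.5%, z = 2.576.
VaR = 2.576 × 3.005% = 7.741%; on $30,000,000 that is $2,322,300.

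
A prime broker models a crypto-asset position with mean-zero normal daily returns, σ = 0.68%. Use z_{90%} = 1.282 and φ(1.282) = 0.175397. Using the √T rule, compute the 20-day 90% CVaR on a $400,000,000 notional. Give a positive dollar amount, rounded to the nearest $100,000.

σ_{20d} = 0.68% × √20 = 3.041%.
ES multiplier = φ(z)/(1−α) = 0.175397/0.1 = 1.754.
ES = 3.041% × 1.754 = 5.334%; on $400,000,000: $21,336,000.

$21,300,000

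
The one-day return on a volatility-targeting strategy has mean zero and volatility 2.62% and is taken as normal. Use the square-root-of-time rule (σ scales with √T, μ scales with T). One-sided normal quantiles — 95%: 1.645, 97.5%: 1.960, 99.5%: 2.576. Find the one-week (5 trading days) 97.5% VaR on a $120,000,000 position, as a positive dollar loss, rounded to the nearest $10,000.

$13,780,000

σ_{5d} = 2.62% × √5 = 5.858%.
VaR = 1.960 × 5.858% = 11.482%.
On $120,000,000: 0.11482 × $120,000,000 = $13,778,400.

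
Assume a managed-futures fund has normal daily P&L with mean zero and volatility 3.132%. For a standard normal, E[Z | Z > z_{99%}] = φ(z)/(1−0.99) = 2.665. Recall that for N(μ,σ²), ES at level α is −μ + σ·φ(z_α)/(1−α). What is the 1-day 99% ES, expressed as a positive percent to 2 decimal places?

ES = 3.132% × 2.665 = 8.347%.

8.35%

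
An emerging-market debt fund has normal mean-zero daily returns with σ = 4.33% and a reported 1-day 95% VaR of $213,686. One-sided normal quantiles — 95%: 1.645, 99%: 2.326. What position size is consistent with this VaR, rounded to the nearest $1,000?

$3,000,000

VaR as a fraction of value: z·σ = 1.645 × 4.33% = 7.12285%.
Position = $213,686 / 0.0712285 = $3,000,007.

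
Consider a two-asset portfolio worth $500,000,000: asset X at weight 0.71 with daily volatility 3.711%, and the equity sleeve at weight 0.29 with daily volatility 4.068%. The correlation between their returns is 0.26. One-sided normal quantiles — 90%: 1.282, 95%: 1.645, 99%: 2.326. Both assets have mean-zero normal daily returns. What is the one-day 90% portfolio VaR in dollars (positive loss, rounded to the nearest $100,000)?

$20,200,000

σ_p² = 0.71²·3.711² + 0.29²·4.068² + 2·0.26·0.71·0.29·3.711·4.068 = 9.9503 (%²).
σ_p = √9.9503 = 3.154%.
VaR = 1.282 × 3.154% = 4.043%; on $500,000,000 that is $20,215,000.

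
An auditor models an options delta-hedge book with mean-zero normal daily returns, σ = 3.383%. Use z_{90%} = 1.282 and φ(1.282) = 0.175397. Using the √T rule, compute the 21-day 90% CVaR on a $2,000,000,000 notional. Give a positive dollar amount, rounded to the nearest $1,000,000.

σ_{21d} = 3.383% × √21 = 15.503%.
ES multiplier = φ(z)/(1−α) = 0.175397/0.1 = 1.754.
ES = 15.503% × 1.754 = 27.192%; on $2,000,000,000: $543,840,000.

$544,000,000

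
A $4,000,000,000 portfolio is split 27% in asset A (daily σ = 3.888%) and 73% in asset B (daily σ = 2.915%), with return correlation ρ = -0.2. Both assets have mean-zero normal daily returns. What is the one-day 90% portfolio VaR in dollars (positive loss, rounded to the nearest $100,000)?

σ_p² = 0.27²·3.888² + 0.73²·2.915² + 2·-0.2·0.27·0.73·3.888·2.915 = 4.7366 (%²).
σ_p = √4.7366 = 2.176%.
At 90%, z = 1.282.
VaR = 1.282 × 2.176% = 2.790%; on $4,000,000,000 that is $111,600,000.

$111,600,000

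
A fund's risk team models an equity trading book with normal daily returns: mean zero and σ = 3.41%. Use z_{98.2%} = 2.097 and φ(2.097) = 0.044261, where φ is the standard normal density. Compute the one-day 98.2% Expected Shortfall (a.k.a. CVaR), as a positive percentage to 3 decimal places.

8.385%

Tail multiplier: φ(z)/(1−α) = 0.044261 / 0.018 = 2.459.
ES = 3.41% × 2.459 = 8.385%.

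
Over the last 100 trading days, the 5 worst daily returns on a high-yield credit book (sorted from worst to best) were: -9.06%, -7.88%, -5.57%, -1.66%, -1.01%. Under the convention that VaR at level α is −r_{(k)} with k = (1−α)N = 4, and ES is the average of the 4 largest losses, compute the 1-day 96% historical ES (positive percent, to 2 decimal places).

6.04%

The 4 worst returns sum to -24.17%.
ES = −(-24.17%) / 4 = 6.0425% ≈ 6.04%.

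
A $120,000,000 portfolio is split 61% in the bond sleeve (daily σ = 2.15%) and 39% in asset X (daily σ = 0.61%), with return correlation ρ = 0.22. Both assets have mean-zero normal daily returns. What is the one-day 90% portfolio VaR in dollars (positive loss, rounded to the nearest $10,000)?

$2,130,000

σ_p² = 0.61²·2.15² + 0.39²·0.61² + 2·0.22·0.61·0.39·2.15·0.61 = 1.9139 (%²).
σ_p = √1.9139 = 1.383%.
At 90%, z = 1.282.
VaR = 1.282 × 1.383% = 1.773%; on $120,000,000 that is $2,127,600.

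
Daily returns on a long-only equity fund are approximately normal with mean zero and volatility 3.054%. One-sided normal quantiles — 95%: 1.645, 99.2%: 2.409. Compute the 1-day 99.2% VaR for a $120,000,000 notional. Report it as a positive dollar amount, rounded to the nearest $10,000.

$8,830,000

VaR = z·σ = 2.409 × 3.054% = 7.357%.
On $120,000,000: 0.07357 × $120,000,000 = $8,828,400.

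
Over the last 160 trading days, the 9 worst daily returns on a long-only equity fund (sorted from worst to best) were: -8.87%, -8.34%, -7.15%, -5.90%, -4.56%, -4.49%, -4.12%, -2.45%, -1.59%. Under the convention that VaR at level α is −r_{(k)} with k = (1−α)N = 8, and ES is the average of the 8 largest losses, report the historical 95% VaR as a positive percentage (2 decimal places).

k = 8; the 8th lowest return is -2.45%, so VaR = 2.45%.

2.45%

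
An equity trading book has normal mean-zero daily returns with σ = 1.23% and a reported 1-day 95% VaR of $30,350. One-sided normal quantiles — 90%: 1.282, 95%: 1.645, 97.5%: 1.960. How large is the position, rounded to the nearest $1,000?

VaR as a fraction of value: z·σ = 1.645 × 1.23% = 2.02335%.
Position = $30,350 / 0.0202335 = $1,499,988.

$1,500,000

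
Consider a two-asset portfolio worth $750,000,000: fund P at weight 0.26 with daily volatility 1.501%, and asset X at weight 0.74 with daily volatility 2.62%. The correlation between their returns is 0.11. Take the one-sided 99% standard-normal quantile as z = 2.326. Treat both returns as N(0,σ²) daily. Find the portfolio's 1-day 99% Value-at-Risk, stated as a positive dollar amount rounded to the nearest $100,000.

$35,200,000

σ_p² = 0.26²·1.501² + 0.74²·2.62² + 2·0.11·0.26·0.74·1.501·2.62 = 4.0777 (%²).
σ_p = √4.0777 = 2.019%.
VaR = 2.326 × 2.019% = 4.696%; on $750,000,000 that is $35,220,000.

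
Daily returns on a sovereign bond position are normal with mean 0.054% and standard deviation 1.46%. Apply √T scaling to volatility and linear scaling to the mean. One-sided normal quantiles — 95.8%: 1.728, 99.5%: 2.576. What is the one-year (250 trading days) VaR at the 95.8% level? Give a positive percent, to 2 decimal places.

26.39%

σ_{250d} = 1.46% × √250 = 23.085%; μ_{250d} = 250 × 0.054% = 13.500%.
VaR = −(13.500%) + 1.728 × 23.085% = 26.391%.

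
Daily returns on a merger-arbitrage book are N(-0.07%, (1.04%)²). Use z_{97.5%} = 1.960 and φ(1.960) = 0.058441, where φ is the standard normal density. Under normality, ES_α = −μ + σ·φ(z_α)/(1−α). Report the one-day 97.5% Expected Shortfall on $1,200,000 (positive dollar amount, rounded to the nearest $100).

Tail multiplier: φ(z)/(1−α) = 0.058441 / 0.025 = 2.338.
ES = −(-0.07%) + 1.04% × 2.338 = 2.502%.
On $1,200,000: 0.02502 × $1,200,000 = $30,024.

$30,000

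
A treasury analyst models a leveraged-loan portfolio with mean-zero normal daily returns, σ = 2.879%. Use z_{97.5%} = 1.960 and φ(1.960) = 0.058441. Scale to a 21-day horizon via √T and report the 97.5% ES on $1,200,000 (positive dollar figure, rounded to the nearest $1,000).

$370,000

σ_{21d} = 2.879% × √21 = 13.193%.
ES multiplier = φ(z)/(1−α) = 0.058441/0.025 = 2.338.
ES = 13.193% × 2.338 = 30.845%; on $1,200,000: $370,140.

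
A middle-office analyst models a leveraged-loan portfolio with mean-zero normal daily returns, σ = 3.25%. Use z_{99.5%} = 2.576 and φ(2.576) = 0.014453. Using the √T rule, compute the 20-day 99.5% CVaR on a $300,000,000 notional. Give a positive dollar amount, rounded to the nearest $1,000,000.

σ_{20d} = 3.25% × √20 = 14.534%.
ES multiplier = φ(z)/(1−α) = 0.014453/0.005 = 2.891.
ES = 14.534% × 2.891 = 42.018%; on $300,000,000: $126,054,000.

$126,000,000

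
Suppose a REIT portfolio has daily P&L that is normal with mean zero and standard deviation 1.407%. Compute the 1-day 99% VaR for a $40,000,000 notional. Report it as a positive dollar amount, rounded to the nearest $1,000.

$1,309,000

At 99% one-sided, z = 2.326.
VaR = z·σ = 2.326 × 1.407% = 3.273%.
On $40,000,000: 0.03273 × $40,000,000 = $1,309,200.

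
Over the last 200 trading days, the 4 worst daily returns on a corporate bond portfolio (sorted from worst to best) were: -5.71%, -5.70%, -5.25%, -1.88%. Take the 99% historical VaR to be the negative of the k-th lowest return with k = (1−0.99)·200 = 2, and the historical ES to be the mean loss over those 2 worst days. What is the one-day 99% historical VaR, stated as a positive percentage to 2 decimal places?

k = 2; the 2nd lowest return is -5.70%, so VaR = 5.70%.

5.70%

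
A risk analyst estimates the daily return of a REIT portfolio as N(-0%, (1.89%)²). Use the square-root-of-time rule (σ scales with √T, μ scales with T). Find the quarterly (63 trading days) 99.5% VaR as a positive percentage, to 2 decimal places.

At 99.5%, z = 2.576.
σ_{63d} = 1.89% × √63 = 15.001%.
VaR = 2.576 × 15.001% = 38.643%.

38.64%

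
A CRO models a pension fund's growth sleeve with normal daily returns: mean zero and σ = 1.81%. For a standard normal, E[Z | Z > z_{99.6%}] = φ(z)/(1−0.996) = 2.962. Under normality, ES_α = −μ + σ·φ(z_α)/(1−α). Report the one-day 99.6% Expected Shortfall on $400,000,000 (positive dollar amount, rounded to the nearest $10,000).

ES = 1.81% × 2.962 = 5.361%.
On $400,000,000: 0.05361 × $400,000,000 = $21,444,000.

$21,440,000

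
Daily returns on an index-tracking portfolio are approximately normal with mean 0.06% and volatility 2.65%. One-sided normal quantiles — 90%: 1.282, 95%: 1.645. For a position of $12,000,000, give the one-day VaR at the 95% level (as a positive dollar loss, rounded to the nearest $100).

VaR = −μ + z·σ = −(0.06%) + 1.645 × 2.65% = 4.299%.
On $12,000,000: 0.04299 × $12,000,000 = $515,880.

$515,900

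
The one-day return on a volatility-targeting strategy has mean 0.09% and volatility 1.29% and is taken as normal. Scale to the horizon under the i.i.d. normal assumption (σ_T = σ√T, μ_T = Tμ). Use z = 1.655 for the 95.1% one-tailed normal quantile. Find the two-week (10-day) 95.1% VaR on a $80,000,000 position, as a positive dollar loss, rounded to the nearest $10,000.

σ_{10d} = 1.29% × √10 = 4.079%; μ_{10d} = 10 × 0.09% = 0.900%.
VaR = −(0.900%) + 1.655 × 4.079% = 5.851%.
On $80,000,000: 0.05851 × $80,000,000 = $4,680,800.

$4,680,000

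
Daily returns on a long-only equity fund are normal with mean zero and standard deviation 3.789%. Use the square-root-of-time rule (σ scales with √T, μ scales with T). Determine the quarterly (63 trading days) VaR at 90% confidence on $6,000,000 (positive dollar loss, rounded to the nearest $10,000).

At 90%, z = 1.282.
σ_{63d} = 3.789% × √63 = 30.074%.
VaR = 1.282 × 30.074% = 38.555%.
On $6,000,000: 0.38555 × $6,000,000 = $2,313,300.

$2,310,000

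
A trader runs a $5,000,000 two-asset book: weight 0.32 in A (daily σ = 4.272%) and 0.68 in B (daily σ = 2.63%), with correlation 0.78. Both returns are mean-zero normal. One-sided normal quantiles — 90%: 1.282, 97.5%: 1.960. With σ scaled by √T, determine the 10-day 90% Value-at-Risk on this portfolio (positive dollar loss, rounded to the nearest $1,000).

σ_p = √(0.32²·4.272² + 0.68²·2.63² + 2·0.78·0.32·0.68·4.272·2.63) = 2.980%.
σ_{10d} = 2.980% × √10 = 9.424%.
VaR = 1.282 × 9.424% = 12.082%; on $5,000,000 that is $604,100.

$604,000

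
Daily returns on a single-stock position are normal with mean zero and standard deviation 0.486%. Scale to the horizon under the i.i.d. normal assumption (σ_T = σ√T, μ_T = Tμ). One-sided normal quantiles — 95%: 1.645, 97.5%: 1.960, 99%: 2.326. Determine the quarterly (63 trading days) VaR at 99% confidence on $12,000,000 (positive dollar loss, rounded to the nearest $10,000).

$1,080,000

σ_{63d} = 0.486% × √63 = 3.858%.
VaR = 2.326 × 3.858% = 8.974%.
On $12,000,000: 0.08974 × $12,000,000 = $1,076,880.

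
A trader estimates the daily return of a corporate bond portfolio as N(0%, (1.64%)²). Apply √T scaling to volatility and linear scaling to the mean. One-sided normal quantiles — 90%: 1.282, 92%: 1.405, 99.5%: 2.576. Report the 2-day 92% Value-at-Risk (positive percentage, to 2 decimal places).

σ_{2d} = 1.64% × √2 = 2.319%.
VaR = 1.405 × 2.319% = 3.258%.

3.26%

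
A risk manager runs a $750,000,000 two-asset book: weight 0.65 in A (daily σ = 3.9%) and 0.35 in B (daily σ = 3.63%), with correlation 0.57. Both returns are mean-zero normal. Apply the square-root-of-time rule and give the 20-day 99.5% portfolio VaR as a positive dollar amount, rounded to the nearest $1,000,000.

$296,000,000

σ_p = √(0.65²·3.9² + 0.35²·3.63² + 2·0.57·0.65·0.35·3.9·3.63) = 3.422%.
σ_{20d} = 3.422% × √20 = 15.304%.
z(99.5%) = 2.576.
VaR = 2.576 × 15.304% = 39.423%; on $750,000,000 that is $295,672,500.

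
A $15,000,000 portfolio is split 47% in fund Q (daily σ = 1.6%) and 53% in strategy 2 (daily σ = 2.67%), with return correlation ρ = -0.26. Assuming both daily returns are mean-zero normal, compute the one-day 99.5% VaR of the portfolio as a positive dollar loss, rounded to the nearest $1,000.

$548,000

σ_p² = 0.47²·1.6² + 0.53²·2.67² + 2·-0.26·0.47·0.53·1.6·2.67 = 2.0147 (%²).
σ_p = √2.0147 = 1.419%.
At 99.5%, z = 2.576.
VaR = 2.576 × 1.419% = 3.655%; on $15,000,000 that is $548,250.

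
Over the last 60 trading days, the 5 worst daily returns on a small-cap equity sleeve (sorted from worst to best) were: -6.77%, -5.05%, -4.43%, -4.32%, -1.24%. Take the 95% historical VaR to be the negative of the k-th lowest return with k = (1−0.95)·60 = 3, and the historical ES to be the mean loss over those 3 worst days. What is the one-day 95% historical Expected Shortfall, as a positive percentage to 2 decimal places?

The 3 worst returns sum to -16.25%.
ES = −(-16.25%) / 3 = 5.4166…% ≈ 5.42%.

5.42%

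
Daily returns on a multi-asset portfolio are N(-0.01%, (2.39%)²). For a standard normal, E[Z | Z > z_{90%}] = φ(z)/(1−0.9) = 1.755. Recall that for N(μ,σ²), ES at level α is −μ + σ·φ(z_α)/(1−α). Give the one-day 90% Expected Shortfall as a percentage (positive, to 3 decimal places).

4.204%

ES = −(-0.01%) + 2.39% × 1.755 = 4.204%.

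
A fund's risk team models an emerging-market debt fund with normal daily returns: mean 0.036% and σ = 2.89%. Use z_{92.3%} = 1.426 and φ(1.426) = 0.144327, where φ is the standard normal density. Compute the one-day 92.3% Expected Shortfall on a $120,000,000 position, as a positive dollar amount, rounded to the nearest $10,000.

Tail multiplier: φ(z)/(1−α) = 0.144327 / 0.077 = 1.874.
ES = −(0.036%) + 2.89% × 1.874 = 5.380%.
On $120,000,000: 0.05380 × $120,000,000 = $6,456,000.

$6,460,000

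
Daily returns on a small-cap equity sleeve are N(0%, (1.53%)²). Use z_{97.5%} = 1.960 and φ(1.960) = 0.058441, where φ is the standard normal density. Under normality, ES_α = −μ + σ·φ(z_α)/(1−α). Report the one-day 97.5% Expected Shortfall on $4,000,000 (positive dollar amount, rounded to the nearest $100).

Tail multiplier: φ(z)/(1−α) = 0.058441 / 0.025 = 2.338.
ES = 1.53% × 2.338 = 3.577%.
On $4,000,000: 0.03577 × $4,000,000 = $143,080.

$143,100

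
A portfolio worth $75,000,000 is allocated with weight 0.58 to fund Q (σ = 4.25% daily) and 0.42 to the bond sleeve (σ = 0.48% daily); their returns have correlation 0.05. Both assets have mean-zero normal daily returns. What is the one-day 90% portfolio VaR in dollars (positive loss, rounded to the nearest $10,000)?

$2,390,000

σ_p² = 0.58²·4.25² + 0.42²·0.48² + 2·0.05·0.58·0.42·4.25·0.48 = 6.1666 (%²).
σ_p = √6.1666 = 2.483%.
At 90%, z = 1.282.
VaR = 1.282 × 2.483% = 3.183%; on $75,000,000 that is $2,387,250.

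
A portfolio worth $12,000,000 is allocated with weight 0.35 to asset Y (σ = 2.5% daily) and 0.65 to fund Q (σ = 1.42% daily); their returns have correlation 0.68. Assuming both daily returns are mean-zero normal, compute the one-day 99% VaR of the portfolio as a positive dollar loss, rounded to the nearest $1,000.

σ_p² = 0.35²·2.5² + 0.65²·1.42² + 2·0.68·0.35·0.65·2.5·1.42 = 2.7159 (%²).
σ_p = √2.7159 = 1.648%.
At 99%, z = 2.326.
VaR = 2.326 × 1.648% = 3.833%; on $12,000,000 that is $459,960.

$460,000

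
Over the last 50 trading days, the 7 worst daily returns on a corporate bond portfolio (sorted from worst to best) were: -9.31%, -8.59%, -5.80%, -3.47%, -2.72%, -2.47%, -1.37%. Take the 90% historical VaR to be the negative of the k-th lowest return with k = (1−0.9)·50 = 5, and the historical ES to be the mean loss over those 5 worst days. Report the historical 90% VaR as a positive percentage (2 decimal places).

2.72%

k = 5; the 5th lowest return is -2.72%, so VaR = 2.72%.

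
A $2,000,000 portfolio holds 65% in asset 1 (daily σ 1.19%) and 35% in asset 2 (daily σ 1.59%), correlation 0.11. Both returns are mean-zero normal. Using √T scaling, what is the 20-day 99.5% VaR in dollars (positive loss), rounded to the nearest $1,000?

σ_p = √(0.65²·1.19² + 0.35²·1.59² + 2·0.11·0.65·0.35·1.19·1.59) = 1.001%.
σ_{20d} = 1.001% × √20 = 4.477%.
z(99.5%) = 2.576.
VaR = 2.576 × 4.477% = 11.533%; on $2,000,000 that is $230,660.

$231,000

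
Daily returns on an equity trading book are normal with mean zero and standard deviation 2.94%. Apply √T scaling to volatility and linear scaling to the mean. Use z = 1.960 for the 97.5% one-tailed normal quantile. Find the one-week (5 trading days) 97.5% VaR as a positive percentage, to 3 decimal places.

σ_{5d} = 2.94% × √5 = 6.574%.
VaR = 1.960 × 6.574% = 12.885%.

12.885%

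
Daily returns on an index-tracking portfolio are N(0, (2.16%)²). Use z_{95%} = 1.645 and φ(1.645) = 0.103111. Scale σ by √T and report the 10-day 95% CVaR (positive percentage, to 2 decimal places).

σ_{10d} = 2.16% × √10 = 6.831%.
ES multiplier = φ(z)/(1−α) = 0.103111/0.05 = 2.062.
ES = 6.831% × 2.062 = 14.086%.

14.09%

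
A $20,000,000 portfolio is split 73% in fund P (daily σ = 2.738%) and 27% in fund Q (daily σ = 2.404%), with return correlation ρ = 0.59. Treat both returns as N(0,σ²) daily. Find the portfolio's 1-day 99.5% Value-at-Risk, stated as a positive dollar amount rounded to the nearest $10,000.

$1,260,000

σ_p² = 0.73²·2.738² + 0.27²·2.404² + 2·0.59·0.73·0.27·2.738·2.404 = 5.9471 (%²).
σ_p = √5.9471 = 2.439%.
At 99.5%, z = 2.576.
VaR = 2.576 × 2.439% = 6.283%; on $20,000,000 that is $1,256,600.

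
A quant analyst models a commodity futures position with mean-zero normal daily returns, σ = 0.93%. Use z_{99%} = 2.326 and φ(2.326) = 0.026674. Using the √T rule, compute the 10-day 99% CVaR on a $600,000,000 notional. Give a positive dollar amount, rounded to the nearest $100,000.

σ_{10d} = 0.93% × √10 = 2.941%.
ES multiplier = φ(z)/(1−α) = 0.026674/0.01 = 2.667.
ES = 2.941% × 2.667 = 7.844%; on $600,000,000: $47,064,000.

$47,100,000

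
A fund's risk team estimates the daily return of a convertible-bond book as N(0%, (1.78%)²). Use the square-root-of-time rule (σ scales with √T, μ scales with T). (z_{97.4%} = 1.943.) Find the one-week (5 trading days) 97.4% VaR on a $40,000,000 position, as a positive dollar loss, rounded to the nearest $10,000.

$3,090,000

σ_{5d} = 1.78% × √5 = 3.980%.
VaR = 1.943 × 3.980% = 7.733%.
On $40,000,000: 0.07733 × $40,000,000 = $3,093,200.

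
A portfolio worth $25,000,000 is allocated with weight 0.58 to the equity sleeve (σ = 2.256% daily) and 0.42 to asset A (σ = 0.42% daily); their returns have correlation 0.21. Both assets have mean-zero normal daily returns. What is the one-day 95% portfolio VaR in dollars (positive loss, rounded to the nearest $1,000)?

$558,000

σ_p² = 0.58²·2.256² + 0.42²·0.42² + 2·0.21·0.58·0.42·2.256·0.42 = 1.8402 (%²).
σ_p = √1.8402 = 1.357%.
At 95%, z = 1.645.
VaR = 1.645 × 1.357% = 2.232%; on $25,000,000 that is $558,000.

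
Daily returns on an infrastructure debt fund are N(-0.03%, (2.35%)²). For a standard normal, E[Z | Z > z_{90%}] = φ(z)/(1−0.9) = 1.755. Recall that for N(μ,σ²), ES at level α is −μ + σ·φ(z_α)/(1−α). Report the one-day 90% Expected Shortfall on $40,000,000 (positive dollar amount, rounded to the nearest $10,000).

$1,660,000

ES = −(-0.03%) + 2.35% × 1.755 = 4.154%.
On $40,000,000: 0.04154 × $40,000,000 = $1,661,600.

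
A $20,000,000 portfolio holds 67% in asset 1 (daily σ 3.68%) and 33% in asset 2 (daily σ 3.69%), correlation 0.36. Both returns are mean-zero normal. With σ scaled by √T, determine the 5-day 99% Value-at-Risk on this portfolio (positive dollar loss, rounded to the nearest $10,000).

σ_p = √(0.67²·3.68² + 0.33²·3.69² + 2·0.36·0.67·0.33·3.68·3.69) = 3.118%.
σ_{5d} = 3.118% × √5 = 6.972%.
z(99%) = 2.326.
VaR = 2.326 × 6.972% = 16.217%; on $20,000,000 that is $3,243,400.

$3,240,000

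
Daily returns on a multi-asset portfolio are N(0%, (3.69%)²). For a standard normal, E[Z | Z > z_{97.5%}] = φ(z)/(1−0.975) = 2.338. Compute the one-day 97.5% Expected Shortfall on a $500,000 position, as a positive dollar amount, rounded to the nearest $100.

$43,100

ES = 3.69% × 2.338 = 8.627%.
On $500,000: 0.08627 × $500,000 = $43,135.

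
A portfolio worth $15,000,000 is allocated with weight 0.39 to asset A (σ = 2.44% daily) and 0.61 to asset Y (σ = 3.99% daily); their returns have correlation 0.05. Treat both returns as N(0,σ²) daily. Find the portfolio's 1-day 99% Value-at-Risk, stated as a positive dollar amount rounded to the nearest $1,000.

$927,000

σ_p² = 0.39²·2.44² + 0.61²·3.99² + 2·0.05·0.39·0.61·2.44·3.99 = 7.0610 (%²).
σ_p = √7.0610 = 2.657%.
At 99%, z = 2.326.
VaR = 2.326 × 2.657% = 6.180%; on $15,000,000 that is $927,000.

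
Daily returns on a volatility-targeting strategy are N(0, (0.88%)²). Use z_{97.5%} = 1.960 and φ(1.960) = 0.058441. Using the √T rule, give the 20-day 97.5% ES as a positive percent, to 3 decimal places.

σ_{20d} = 0.88% × √20 = 3.935%.
ES multiplier = φ(z)/(1−α) = 0.058441/0.025 = 2.338.
ES = 3.935% × 2.338 = 9.200%.

9.200%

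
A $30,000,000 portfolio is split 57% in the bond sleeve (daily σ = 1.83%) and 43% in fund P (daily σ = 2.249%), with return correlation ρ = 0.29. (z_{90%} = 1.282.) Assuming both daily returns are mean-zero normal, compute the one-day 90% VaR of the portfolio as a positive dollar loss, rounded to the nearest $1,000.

σ_p² = 0.57²·1.83² + 0.43²·2.249² + 2·0.29·0.57·0.43·1.83·2.249 = 2.6084 (%²).
σ_p = √2.6084 = 1.615%.
VaR = 1.282 × 1.615% = 2.070%; on $30,000,000 that is $621,000.

$621,000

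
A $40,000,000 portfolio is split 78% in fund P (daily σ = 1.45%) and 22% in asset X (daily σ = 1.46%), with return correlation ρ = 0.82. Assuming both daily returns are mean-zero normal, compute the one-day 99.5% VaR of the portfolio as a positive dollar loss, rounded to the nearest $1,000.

σ_p² = 0.78²·1.45² + 0.22²·1.46² + 2·0.82·0.78·0.22·1.45·1.46 = 1.9781 (%²).
σ_p = √1.9781 = 1.406%.
At 99.5%, z = 2.576.
VaR = 2.576 × 1.406% = 3.622%; on $40,000,000 that is $1,448,800.

$1,449,000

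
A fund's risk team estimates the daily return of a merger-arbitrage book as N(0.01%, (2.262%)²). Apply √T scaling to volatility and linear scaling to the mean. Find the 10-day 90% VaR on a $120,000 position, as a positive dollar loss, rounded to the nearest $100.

$10,900

At 90%, z = 1.282.
σ_{10d} = 2.262% × √10 = 7.153%; μ_{10d} = 10 × 0.01% = 0.100%.
VaR = −(0.100%) + 1.282 × 7.153% = 9.070%.
On $120,000: 0.09070 × $120,000 = $10,884.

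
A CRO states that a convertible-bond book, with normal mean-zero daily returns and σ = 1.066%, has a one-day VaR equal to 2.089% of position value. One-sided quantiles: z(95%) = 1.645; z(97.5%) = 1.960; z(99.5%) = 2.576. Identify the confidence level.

Implied z = VaR/σ = 2.089 / 1.066 = 1.960.
This matches z(97.5%) = 1.960.

97.5%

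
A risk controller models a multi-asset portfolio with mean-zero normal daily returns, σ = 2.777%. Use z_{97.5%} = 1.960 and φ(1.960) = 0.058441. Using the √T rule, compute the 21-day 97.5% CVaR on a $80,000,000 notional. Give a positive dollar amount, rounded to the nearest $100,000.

σ_{21d} = 2.777% × √21 = 12.726%.
ES multiplier = φ(z)/(1−α) = 0.058441/0.025 = 2.338.
ES = 12.726% × 2.338 = 29.753%; on $80,000,000: $23,802,400.

$23,800,000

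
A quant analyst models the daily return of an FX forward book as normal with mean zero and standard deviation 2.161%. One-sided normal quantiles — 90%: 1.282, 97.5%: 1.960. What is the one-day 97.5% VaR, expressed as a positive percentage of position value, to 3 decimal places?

VaR = z·σ = 1.960 × 2.161% = 4.236%.

4.236%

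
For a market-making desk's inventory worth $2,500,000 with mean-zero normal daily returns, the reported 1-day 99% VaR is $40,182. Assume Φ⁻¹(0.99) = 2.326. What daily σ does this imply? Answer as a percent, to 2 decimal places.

0.69%

VaR as a fraction: $40,182 / $2,500,000 = 1.607%.
σ = VaR / z = 1.607% / 2.326 = 0.691%.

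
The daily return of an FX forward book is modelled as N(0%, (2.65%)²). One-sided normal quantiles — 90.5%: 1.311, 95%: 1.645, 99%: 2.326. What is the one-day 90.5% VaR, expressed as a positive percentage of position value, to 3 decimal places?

3.474%

VaR = z·σ = 1.311 × 2.65% = 3.474%.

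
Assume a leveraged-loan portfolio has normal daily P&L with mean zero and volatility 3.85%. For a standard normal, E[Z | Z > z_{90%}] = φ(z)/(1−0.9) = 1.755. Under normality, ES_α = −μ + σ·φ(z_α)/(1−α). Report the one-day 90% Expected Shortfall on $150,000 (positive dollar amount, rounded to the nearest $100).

ES = 3.85% × 1.755 = 6.757%.
On $150,000: 0.06757 × $150,000 = $10,135.

$10,100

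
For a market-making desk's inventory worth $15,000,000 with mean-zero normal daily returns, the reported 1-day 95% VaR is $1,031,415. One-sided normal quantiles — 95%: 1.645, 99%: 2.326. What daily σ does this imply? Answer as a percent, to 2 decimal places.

VaR as a fraction: $1,031,415 / $15,000,000 = 6.876%.
σ = VaR / z = 6.876% / 1.645 = 4.180%.

4.18%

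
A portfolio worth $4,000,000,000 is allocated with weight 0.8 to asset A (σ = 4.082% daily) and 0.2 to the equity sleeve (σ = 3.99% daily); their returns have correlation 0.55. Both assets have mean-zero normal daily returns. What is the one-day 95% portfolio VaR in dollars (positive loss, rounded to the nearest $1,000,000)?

σ_p² = 0.8²·4.082² + 0.2²·3.99² + 2·0.55·0.8·0.2·4.082·3.99 = 14.1675 (%²).
σ_p = √14.1675 = 3.764%.
At 95%, z = 1.645.
VaR = 1.645 × 3.764% = 6.192%; on $4,000,000,000 that is $247,680,000.

$248,000,000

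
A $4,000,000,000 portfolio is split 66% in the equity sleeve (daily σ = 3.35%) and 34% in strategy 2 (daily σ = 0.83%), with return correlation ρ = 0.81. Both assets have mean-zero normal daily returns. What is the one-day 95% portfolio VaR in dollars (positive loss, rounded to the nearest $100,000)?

σ_p² = 0.66²·3.35² + 0.34²·0.83² + 2·0.81·0.66·0.34·3.35·0.83 = 5.9789 (%²).
σ_p = √5.9789 = 2.445%.
At 95%, z = 1.645.
VaR = 1.645 × 2.445% = 4.022%; on $4,000,000,000 that is $160,880,000.

$160,900,000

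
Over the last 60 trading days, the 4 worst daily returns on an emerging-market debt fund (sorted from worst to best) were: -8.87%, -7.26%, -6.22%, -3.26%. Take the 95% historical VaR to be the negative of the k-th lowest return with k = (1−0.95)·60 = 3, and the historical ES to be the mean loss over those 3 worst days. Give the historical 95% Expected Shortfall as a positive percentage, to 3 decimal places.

The 3 worst returns sum to -22.35%.
ES = −(-22.35%) / 3 = 7.45% ≈ 7.450%.

7.450%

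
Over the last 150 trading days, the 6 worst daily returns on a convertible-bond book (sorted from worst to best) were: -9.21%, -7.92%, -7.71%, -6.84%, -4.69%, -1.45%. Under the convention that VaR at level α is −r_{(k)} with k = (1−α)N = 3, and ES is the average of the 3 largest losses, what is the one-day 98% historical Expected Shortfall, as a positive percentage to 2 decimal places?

The 3 worst returns sum to -24.84%.
ES = −(-24.84%) / 3 = 8.28%.

8.28%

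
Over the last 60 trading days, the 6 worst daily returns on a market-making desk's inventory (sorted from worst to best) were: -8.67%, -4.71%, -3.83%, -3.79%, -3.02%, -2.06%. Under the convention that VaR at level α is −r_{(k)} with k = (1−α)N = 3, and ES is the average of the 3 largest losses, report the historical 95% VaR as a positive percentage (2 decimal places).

k = 3; the 3rd lowest return is -3.83%, so VaR = 3.83%.

3.83%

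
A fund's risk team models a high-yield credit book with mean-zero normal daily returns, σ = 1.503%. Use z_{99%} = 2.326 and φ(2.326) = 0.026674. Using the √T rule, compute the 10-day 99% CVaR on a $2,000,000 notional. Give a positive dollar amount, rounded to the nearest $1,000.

σ_{10d} = 1.503% × √10 = 4.753%.
ES multiplier = φ(z)/(1−α) = 0.026674/0.01 = 2.667.
ES = 4.753% × 2.667 = 12.676%; on $2,000,000: $253,520.

$254,000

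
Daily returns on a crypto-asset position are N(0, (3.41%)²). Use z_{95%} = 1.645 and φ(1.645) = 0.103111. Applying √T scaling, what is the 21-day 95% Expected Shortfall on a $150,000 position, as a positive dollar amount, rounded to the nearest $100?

$48,300

σ_{21d} = 3.41% × √21 = 15.627%.
ES multiplier = φ(z)/(1−α) = 0.103111/0.05 = 2.062.
ES = 15.627% × 2.062 = 32.223%; on $150,000: $48,334.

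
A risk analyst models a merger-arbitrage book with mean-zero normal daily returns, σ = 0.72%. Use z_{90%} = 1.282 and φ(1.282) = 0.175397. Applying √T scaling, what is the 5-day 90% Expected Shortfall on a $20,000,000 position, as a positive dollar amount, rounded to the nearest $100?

σ_{5d} = 0.72% × √5 = 1.610%.
ES multiplier = φ(z)/(1−α) = 0.175397/0.1 = 1.754.
ES = 1.610% × 1.754 = 2.824%; on $20,000,000: $564,800.

$564,800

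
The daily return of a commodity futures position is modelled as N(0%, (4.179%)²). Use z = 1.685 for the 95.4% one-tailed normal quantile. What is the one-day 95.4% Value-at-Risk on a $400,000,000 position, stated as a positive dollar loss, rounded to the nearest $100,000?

$28,200,000

VaR = z·σ = 1.685 × 4.179% = 7.042%.
On $400,000,000: 0.07042 × $400,000,000 = $28,168,000.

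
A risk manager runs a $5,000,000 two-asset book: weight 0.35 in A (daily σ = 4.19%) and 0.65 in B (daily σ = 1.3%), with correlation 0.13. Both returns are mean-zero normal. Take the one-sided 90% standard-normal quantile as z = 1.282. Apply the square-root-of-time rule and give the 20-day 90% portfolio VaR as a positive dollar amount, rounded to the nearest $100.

$511,700

σ_p = √(0.35²·4.19² + 0.65²·1.3² + 2·0.13·0.35·0.65·4.19·1.3) = 1.785%.
σ_{20d} = 1.785% × √20 = 7.983%.
VaR = 1.282 × 7.983% = 10.234%; on $5,000,000 that is $511,700.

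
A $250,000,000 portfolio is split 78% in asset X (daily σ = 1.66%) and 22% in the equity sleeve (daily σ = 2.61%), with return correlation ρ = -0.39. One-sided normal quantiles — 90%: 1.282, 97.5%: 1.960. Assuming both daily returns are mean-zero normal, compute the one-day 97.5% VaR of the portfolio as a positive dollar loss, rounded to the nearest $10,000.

σ_p² = 0.78²·1.66² + 0.22²·2.61² + 2·-0.39·0.78·0.22·1.66·2.61 = 1.4263 (%²).
σ_p = √1.4263 = 1.194%.
VaR = 1.960 × 1.194% = 2.340%; on $250,000,000 that is $5,850,000.

$5,850,000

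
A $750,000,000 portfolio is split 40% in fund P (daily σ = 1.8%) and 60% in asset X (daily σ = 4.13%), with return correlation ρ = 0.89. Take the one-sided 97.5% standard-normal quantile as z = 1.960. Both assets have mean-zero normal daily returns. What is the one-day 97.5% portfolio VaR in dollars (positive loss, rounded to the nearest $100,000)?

$46,100,000

σ_p² = 0.4²·1.8² + 0.6²·4.13² + 2·0.89·0.4·0.6·1.8·4.13 = 9.8347 (%²).
σ_p = √9.8347 = 3.136%.
VaR = 1.960 × 3.136% = 6.147%; on $750,000,000 that is $46,102,500.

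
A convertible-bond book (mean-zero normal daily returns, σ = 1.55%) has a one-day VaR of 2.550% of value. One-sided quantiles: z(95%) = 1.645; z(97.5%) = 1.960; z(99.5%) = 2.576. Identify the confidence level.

Implied z = VaR/σ = 2.550 / 1.55 = 1.645.
This matches z(95%) = 1.645.

95%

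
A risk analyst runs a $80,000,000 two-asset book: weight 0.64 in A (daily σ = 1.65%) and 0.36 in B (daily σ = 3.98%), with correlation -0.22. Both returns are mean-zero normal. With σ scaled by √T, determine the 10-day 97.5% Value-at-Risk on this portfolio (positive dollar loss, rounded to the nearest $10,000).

$7,840,000

σ_p = √(0.64²·1.65² + 0.36²·3.98² + 2·-0.22·0.64·0.36·1.65·3.98) = 1.582%.
σ_{10d} = 1.582% × √10 = 5.003%.
z(97.5%) = 1.960.
VaR = 1.960 × 5.003% = 9.806%; on $80,000,000 that is $7,844,800.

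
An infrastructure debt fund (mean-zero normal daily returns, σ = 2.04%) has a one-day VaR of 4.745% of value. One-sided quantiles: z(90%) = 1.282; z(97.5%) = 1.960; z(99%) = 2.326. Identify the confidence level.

99%

Implied z = VaR/σ = 4.745 / 2.04 = 2.326.
This matches z(99%) = 2.326.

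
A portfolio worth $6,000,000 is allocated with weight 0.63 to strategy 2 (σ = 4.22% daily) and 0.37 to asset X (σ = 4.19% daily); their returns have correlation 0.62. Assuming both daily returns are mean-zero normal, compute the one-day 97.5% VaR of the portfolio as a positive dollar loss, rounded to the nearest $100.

σ_p² = 0.63²·4.22² + 0.37²·4.19² + 2·0.62·0.63·0.37·4.22·4.19 = 14.5824 (%²).
σ_p = √14.5824 = 3.819%.
At 97.5%, z = 1.960.
VaR = 1.960 × 3.819% = 7.485%; on $6,000,000 that is $449,100.

$449,100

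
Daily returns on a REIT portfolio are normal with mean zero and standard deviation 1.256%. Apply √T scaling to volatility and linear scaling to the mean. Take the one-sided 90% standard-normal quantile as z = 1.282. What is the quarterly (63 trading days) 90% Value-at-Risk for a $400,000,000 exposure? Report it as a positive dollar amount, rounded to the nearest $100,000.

σ_{63d} = 1.256% × √63 = 9.969%.
VaR = 1.282 × 9.969% = 12.780%.
On $400,000,000: 0.12780 × $400,000,000 = $51,120,000.

$51,100,000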